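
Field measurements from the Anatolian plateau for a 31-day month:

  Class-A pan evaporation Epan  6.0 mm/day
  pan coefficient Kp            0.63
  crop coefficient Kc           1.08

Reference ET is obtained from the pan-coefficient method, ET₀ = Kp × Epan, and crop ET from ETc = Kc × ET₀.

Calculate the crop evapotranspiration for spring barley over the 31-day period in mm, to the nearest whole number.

ET₀ = 0.63 × 6.0 = 3.7800 mm/d
ETc = Kc × ET₀ = 1.08 × 3.7800 = 4.0824 mm/d
Over 31 days: 4.0824 × 31 = 126.554 mm

127 mm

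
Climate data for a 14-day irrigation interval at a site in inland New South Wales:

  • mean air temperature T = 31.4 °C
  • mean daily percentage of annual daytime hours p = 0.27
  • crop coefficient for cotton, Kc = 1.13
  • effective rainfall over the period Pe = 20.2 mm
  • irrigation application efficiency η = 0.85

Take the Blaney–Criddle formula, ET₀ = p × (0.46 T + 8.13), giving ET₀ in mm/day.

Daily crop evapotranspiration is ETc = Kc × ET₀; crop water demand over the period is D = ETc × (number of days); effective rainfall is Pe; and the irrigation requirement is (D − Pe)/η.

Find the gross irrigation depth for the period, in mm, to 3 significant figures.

ET₀ = 0.27 × (0.46 × 31.4 + 8.13) = 0.27 × 22.574 = 6.0950 mm/d
ETc = Kc × ET₀ = 1.13 × 6.0950 = 6.8874 mm/d
Crop demand D = ETc × 14 d = 6.8874 × 14 = 96.424 mm
D − Pe = 96.424 − 20.2 = 76.224 mm
Gross irrigation = 76.224 / 0.85 = 89.675 mm

89.7 mm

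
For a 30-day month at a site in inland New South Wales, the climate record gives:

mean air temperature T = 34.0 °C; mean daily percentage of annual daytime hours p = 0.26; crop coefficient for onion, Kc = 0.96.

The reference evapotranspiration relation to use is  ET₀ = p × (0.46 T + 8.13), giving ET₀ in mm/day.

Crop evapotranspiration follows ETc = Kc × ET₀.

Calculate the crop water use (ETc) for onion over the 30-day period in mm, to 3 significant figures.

ET₀ = 0.26 × (0.46 × 34.0 + 8.13) = 0.26 × 23.770 = 6.1802 mm/d
ETc = Kc × ET₀ = 0.96 × 6.1802 = 5.9330 mm/d
Over 30 days: 5.9330 × 30 = 177.990 mm

178 mm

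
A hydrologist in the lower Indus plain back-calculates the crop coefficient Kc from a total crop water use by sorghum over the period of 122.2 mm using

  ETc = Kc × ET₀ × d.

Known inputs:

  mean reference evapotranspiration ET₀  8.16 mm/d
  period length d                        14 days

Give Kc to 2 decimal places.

ETc = Kc × ET₀ × d  ⇒  Kc = ETc / (ET₀ × d)
Kc = 122.2 / (8.16 × 14) = 122.2 / 114.24 = 1.0697

1.07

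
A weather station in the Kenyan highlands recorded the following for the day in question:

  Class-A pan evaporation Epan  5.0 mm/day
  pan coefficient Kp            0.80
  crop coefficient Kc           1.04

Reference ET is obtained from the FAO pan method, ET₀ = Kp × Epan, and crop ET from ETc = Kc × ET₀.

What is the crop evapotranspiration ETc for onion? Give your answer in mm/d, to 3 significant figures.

4.16 mm/d

ET₀ = 0.80 × 5.0 = 4.0000 mm/d
ETc = Kc × ET₀ = 1.04 × 4.0000 = 4.1600 mm/d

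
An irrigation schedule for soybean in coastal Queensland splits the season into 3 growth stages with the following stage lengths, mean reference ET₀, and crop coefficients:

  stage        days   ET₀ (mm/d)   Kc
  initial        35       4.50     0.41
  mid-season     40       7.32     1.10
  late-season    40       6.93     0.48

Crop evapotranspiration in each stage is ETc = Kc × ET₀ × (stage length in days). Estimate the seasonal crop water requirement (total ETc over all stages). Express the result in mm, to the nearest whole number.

initial: 0.41 × 4.50 × 35 = 64.58 mm
mid-season: 1.10 × 7.32 × 40 = 322.08 mm
late-season: 0.48 × 6.93 × 40 = 133.06 mm
Seasonal total = 519.72 mm

520 mm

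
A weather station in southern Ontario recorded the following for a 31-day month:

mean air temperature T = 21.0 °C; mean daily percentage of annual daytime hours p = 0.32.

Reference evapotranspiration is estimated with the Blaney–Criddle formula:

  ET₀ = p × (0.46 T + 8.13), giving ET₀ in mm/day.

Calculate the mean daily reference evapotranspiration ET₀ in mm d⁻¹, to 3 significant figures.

5.69 mm d⁻¹

ET₀ = 0.32 × (0.46 × 21.0 + 8.13) = 0.32 × 17.790 = 5.6928 mm/d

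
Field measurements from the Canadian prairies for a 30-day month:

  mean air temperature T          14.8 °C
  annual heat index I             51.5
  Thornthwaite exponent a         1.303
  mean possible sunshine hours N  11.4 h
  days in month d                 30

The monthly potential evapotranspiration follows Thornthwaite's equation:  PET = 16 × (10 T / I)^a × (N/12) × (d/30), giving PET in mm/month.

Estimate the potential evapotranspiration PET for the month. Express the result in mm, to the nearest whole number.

10T/I = 10 × 14.8 / 51.5 = 2.8738
(10T/I)^a = 2.8738^1.303 = 3.9570
Uncorrected PET = 16 × 3.9570 = 63.312 mm
Correction = (N/12)(d/30) = (11.4/12)(30/30) = 0.9500
PET = 63.312 × 0.9500 = 60.146 mm/month

60 mm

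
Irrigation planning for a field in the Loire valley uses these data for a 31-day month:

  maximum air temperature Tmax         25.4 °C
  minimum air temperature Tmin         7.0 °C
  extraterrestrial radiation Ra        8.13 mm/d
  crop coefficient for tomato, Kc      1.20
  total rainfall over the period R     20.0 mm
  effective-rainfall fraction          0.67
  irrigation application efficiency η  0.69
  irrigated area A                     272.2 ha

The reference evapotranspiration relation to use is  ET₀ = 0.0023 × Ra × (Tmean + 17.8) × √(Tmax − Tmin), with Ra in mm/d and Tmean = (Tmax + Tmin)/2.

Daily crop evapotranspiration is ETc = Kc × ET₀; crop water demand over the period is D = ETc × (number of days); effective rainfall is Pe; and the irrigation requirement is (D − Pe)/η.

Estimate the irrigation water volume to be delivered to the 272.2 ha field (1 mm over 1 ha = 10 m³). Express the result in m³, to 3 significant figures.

347000 m³

Tmean = (25.4 + 7.0)/2 = 16.20 °C
ET₀ = 0.0023 × 8.13 × (16.20 + 17.8) × √18.4 = 0.0023 × 8.13 × 34.00 × 4.2895 = 2.7271 mm/d
ETc = Kc × ET₀ = 1.20 × 2.7271 = 3.2725 mm/d
Crop demand D = ETc × 31 d = 3.2725 × 31 = 101.448 mm
Pe = 0.67 × 20.0 = 13.400 mm
D − Pe = 101.448 − 13.400 = 88.048 mm
Gross irrigation = 88.048 / 0.69 = 127.606 mm
Volume = 127.606 mm × 272.2 ha × 10 = 347343.5 m³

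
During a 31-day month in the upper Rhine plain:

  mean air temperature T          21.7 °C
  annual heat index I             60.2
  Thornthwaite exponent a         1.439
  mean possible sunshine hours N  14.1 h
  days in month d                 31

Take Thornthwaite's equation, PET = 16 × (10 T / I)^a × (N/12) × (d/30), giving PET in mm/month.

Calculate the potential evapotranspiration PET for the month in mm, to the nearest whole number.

123 mm

10T/I = 10 × 21.7 / 60.2 = 3.6047
(10T/I)^a = 3.6047^1.439 = 6.3290
Uncorrected PET = 16 × 6.3290 = 101.264 mm
Correction = (N/12)(d/30) = (14.1/12)(31/30) = 1.2142
PET = 101.264 × 1.2142 = 122.955 mm/month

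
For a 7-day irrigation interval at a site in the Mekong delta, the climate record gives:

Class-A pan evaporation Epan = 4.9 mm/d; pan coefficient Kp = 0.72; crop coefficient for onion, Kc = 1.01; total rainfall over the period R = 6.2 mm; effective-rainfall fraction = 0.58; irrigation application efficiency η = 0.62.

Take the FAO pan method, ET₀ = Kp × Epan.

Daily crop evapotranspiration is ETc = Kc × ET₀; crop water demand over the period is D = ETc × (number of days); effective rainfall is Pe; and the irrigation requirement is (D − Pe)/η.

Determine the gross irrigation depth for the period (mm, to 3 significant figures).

34.4 mm

ET₀ = 0.72 × 4.9 = 3.5280 mm/d
ETc = Kc × ET₀ = 1.01 × 3.5280 = 3.5633 mm/d
Crop demand D = ETc × 7 d = 3.5633 × 7 = 24.943 mm
Pe = 0.58 × 6.2 = 3.596 mm
D − Pe = 24.943 − 3.596 = 21.347 mm
Gross irrigation = 21.347 / 0.62 = 34.431 mm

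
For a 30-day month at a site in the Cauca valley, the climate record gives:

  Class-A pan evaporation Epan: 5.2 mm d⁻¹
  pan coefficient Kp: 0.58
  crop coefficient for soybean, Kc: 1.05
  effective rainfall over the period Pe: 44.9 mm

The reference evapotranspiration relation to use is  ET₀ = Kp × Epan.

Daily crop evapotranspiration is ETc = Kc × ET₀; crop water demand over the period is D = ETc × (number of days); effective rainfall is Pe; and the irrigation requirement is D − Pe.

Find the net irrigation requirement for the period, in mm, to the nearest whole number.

50 mm

ET₀ = 0.58 × 5.2 = 3.0160 mm/d
ETc = Kc × ET₀ = 1.05 × 3.0160 = 3.1668 mm/d
Crop demand D = ETc × 30 d = 3.1668 × 30 = 95.004 mm
D − Pe = 95.004 − 44.9 = 50.104 mm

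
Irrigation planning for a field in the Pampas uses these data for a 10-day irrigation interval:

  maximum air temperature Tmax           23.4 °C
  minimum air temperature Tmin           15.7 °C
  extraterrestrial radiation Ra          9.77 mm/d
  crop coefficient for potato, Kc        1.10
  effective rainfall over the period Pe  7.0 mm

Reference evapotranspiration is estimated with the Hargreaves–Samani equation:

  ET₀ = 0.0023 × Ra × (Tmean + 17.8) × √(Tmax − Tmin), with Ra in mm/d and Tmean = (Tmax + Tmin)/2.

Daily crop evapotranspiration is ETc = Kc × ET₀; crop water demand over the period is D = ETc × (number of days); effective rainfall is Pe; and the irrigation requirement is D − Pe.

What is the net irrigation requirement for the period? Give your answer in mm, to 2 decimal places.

18.62 mm

Tmean = (23.4 + 15.7)/2 = 19.55 °C
ET₀ = 0.0023 × 9.77 × (19.55 + 17.8) × √7.7 = 0.0023 × 9.77 × 37.35 × 2.7749 = 2.3290 mm/d
ETc = Kc × ET₀ = 1.10 × 2.3290 = 2.5619 mm/d
Crop demand D = ETc × 10 d = 2.5619 × 10 = 25.619 mm
D − Pe = 25.619 − 7.0 = 18.619 mm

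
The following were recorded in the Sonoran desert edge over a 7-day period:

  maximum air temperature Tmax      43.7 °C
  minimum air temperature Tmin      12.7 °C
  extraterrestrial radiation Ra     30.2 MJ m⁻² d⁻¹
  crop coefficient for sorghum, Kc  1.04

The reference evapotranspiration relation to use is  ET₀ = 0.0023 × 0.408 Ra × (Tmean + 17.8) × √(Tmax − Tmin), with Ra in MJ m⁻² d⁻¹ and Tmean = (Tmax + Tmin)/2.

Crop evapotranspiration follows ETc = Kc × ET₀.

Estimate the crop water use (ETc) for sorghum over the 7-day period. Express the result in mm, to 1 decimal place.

Tmean = (43.7 + 12.7)/2 = 28.20 °C
0.408 Ra = 0.408 × 30.2 = 12.3216 mm/d equivalent
ET₀ = 0.0023 × 12.3216 × (28.20 + 17.8) × √31.0 = 0.0023 × 12.3216 × 46.00 × 5.5678 = 7.2583 mm/d
ETc = Kc × ET₀ = 1.04 × 7.2583 = 7.5486 mm/d
Over 7 days: 7.5486 × 7 = 52.840 mm

52.8 mm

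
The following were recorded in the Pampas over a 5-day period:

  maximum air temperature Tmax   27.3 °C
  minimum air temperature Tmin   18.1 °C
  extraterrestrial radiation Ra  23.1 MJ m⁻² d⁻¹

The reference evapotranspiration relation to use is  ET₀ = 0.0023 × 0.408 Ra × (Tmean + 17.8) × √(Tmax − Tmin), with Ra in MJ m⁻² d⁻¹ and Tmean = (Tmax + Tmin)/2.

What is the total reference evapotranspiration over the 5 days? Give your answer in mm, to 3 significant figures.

Tmean = (27.3 + 18.1)/2 = 22.70 °C
0.408 Ra = 0.408 × 23.1 = 9.4248 mm/d equivalent
ET₀ = 0.0023 × 9.4248 × (22.70 + 17.8) × √9.2 = 0.0023 × 9.4248 × 40.50 × 3.0332 = 2.6629 mm/d
Over 5 days: 2.6629 × 5 = 13.315 mm

13.3 mm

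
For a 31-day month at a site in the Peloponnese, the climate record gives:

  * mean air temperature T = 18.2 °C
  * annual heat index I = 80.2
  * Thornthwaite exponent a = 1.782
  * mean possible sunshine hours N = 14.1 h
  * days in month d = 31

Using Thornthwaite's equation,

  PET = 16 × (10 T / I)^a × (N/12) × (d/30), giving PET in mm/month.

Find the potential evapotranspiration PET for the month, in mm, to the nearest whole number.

10T/I = 10 × 18.2 / 80.2 = 2.2693
(10T/I)^a = 2.2693^1.782 = 4.3072
Uncorrected PET = 16 × 4.3072 = 68.915 mm
Correction = (N/12)(d/30) = (14.1/12)(31/30) = 1.2142
PET = 68.915 × 1.2142 = 83.677 mm/month

84 mm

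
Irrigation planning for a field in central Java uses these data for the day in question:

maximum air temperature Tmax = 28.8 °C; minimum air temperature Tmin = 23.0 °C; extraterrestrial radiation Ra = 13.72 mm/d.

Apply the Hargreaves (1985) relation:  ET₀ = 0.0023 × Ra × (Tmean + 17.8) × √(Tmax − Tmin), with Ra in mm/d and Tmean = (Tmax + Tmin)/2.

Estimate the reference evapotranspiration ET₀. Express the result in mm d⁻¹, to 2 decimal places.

Tmean = (28.8 + 23.0)/2 = 25.90 °C
ET₀ = 0.0023 × 13.72 × (25.90 + 17.8) × √5.8 = 0.0023 × 13.72 × 43.70 × 2.4083 = 3.3210 mm/d

3.32 mm d⁻¹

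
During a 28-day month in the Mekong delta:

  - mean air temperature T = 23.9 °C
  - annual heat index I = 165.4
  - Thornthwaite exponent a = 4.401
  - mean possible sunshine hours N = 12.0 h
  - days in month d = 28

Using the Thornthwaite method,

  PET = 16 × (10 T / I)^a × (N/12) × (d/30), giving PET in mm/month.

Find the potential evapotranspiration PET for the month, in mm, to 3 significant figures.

10T/I = 10 × 23.9 / 165.4 = 1.4450
(10T/I)^a = 1.4450^4.401 = 5.0533
Uncorrected PET = 16 × 5.0533 = 80.853 mm
Correction = (N/12)(d/30) = (12.0/12)(28/30) = 0.9333
PET = 80.853 × 0.9333 = 75.460 mm/month

75.5 mm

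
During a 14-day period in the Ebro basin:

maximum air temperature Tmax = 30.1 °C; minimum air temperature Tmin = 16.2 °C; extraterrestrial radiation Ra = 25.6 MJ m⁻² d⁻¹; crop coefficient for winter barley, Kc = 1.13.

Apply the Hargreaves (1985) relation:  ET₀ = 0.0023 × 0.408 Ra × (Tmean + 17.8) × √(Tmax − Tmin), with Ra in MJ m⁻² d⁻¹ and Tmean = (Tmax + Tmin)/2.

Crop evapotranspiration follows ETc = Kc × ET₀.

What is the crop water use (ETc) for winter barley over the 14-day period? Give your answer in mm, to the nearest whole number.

58 mm

Tmean = (30.1 + 16.2)/2 = 23.15 °C
0.408 Ra = 0.408 × 25.6 = 10.4448 mm/d equivalent
ET₀ = 0.0023 × 10.4448 × (23.15 + 17.8) × √13.9 = 0.0023 × 10.4448 × 40.95 × 3.7283 = 3.6677 mm/d
ETc = Kc × ET₀ = 1.13 × 3.6677 = 4.1445 mm/d
Over 14 days: 4.1445 × 14 = 58.023 mm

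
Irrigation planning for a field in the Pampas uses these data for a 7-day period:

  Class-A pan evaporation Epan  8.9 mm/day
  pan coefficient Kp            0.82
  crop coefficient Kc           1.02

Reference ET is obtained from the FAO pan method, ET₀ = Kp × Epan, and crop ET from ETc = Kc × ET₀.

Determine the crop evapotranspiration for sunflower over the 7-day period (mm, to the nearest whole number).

ET₀ = 0.82 × 8.9 = 7.2980 mm/d
ETc = Kc × ET₀ = 1.02 × 7.2980 = 7.4440 mm/d
Over 7 days: 7.4440 × 7 = 52.108 mm

52 mm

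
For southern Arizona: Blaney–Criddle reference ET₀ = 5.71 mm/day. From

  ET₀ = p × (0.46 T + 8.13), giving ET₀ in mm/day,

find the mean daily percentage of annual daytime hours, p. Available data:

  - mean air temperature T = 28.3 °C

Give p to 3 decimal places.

p = ET₀ / (0.46 T + 8.13) = 5.71 / (0.46 × 28.3 + 8.13) = 5.71 / 21.148 = 0.2700

0.270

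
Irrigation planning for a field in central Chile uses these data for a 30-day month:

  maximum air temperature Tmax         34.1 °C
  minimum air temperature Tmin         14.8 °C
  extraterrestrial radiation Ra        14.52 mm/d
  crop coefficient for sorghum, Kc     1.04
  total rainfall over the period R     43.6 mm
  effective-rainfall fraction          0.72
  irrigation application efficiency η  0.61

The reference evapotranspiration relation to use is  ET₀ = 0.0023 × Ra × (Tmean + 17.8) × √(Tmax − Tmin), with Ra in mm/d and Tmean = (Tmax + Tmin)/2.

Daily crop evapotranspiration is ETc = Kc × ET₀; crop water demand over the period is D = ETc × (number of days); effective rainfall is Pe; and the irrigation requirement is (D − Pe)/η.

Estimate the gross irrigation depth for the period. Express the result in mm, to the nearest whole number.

Tmean = (34.1 + 14.8)/2 = 24.45 °C
ET₀ = 0.0023 × 14.52 × (24.45 + 17.8) × √19.3 = 0.0023 × 14.52 × 42.25 × 4.3932 = 6.1987 mm/d
ETc = Kc × ET₀ = 1.04 × 6.1987 = 6.4466 mm/d
Crop demand D = ETc × 30 d = 6.4466 × 30 = 193.398 mm
Pe = 0.72 × 43.6 = 31.392 mm
D − Pe = 193.398 − 31.392 = 162.006 mm
Gross irrigation = 162.006 / 0.61 = 265.584 mm

266 mm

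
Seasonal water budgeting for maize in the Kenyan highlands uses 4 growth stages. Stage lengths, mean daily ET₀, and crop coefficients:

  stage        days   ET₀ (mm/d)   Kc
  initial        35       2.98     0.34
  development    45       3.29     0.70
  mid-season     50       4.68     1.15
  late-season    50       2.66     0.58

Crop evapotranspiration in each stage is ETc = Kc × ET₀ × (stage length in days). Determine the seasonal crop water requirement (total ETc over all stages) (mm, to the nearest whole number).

initial: 0.34 × 2.98 × 35 = 35.46 mm
development: 0.70 × 3.29 × 45 = 103.64 mm
mid-season: 1.15 × 4.68 × 50 = 269.10 mm
late-season: 0.58 × 2.66 × 50 = 77.14 mm
Seasonal total = 485.34 mm

485 mm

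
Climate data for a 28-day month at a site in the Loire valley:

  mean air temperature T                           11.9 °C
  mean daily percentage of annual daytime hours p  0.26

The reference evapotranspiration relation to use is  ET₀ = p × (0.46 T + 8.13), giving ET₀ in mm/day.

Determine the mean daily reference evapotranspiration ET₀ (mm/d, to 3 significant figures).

3.54 mm/d

ET₀ = 0.26 × (0.46 × 11.9 + 8.13) = 0.26 × 13.604 = 3.5370 mm/d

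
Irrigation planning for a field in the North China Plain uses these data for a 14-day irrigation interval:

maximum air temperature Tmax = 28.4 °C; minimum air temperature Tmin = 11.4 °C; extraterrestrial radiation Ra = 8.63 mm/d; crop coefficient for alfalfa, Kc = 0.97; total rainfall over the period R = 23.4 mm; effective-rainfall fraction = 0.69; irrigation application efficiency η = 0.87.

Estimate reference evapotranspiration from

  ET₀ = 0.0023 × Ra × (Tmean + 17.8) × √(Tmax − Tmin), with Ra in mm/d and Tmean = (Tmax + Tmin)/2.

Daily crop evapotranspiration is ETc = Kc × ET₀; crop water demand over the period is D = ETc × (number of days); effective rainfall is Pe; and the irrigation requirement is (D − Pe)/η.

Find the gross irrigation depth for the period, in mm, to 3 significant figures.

29.6 mm

Tmean = (28.4 + 11.4)/2 = 19.90 °C
ET₀ = 0.0023 × 8.63 × (19.90 + 17.8) × √17.0 = 0.0023 × 8.63 × 37.70 × 4.1231 = 3.0853 mm/d
ETc = Kc × ET₀ = 0.97 × 3.0853 = 2.9927 mm/d
Crop demand D = ETc × 14 d = 2.9927 × 14 = 41.898 mm
Pe = 0.69 × 23.4 = 16.146 mm
D − Pe = 41.898 − 16.146 = 25.752 mm
Gross irrigation = 25.752 / 0.87 = 29.600 mm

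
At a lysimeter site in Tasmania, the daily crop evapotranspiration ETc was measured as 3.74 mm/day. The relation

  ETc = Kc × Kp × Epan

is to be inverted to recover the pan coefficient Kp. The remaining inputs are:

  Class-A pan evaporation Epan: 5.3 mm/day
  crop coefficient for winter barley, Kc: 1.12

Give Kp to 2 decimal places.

ETc = Kc × Kp × Epan  ⇒  Kp = ETc / (Kc × Epan)
Kp = 3.74 / (1.12 × 5.3) = 3.74 / 5.936 = 0.6301

0.63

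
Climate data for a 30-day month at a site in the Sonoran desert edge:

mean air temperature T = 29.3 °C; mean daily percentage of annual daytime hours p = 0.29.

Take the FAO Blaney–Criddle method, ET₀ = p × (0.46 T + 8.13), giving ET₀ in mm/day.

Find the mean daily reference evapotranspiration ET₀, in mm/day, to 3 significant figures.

ET₀ = 0.29 × (0.46 × 29.3 + 8.13) = 0.29 × 21.608 = 6.2663 mm/d

6.27 mm/day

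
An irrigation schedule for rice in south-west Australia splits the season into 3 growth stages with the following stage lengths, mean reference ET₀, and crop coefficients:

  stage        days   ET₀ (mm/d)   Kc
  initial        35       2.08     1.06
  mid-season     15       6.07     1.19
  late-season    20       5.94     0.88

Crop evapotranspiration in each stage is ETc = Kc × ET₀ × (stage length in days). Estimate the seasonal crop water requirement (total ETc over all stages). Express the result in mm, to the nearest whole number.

290 mm

initial: 1.06 × 2.08 × 35 = 77.17 mm
mid-season: 1.19 × 6.07 × 15 = 108.35 mm
late-season: 0.88 × 5.94 × 20 = 104.54 mm
Seasonal total = 290.06 mm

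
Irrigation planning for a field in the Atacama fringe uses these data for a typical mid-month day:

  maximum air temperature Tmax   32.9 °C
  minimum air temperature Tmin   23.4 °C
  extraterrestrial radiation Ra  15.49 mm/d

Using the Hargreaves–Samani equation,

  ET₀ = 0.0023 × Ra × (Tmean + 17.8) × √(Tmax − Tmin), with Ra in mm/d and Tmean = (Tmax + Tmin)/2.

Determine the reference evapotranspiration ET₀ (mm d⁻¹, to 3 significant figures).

Tmean = (32.9 + 23.4)/2 = 28.15 °C
ET₀ = 0.0023 × 15.49 × (28.15 + 17.8) × √9.5 = 0.0023 × 15.49 × 45.95 × 3.0822 = 5.0457 mm/d

5.05 mm d⁻¹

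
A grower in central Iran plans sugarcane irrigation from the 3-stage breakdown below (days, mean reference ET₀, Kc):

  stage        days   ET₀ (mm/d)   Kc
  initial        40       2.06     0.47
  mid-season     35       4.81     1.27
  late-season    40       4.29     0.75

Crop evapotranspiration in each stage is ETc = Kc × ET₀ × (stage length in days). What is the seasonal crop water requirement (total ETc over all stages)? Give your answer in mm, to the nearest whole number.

initial: 0.47 × 2.06 × 40 = 38.73 mm
mid-season: 1.27 × 4.81 × 35 = 213.80 mm
late-season: 0.75 × 4.29 × 40 = 128.70 mm
Seasonal total = 381.23 mm

381 mm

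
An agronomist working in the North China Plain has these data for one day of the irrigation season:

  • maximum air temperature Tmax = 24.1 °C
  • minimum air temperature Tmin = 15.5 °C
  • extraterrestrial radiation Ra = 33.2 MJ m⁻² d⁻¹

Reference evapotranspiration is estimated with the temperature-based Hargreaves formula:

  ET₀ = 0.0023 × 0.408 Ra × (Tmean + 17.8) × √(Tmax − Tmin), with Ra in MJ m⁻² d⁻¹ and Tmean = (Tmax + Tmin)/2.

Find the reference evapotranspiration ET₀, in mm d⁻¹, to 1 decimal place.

3.4 mm d⁻¹

Tmean = (24.1 + 15.5)/2 = 19.80 °C
0.408 Ra = 0.408 × 33.2 = 13.5456 mm/d equivalent
ET₀ = 0.0023 × 13.5456 × (19.80 + 17.8) × √8.6 = 0.0023 × 13.5456 × 37.60 × 2.9326 = 3.4353 mm/d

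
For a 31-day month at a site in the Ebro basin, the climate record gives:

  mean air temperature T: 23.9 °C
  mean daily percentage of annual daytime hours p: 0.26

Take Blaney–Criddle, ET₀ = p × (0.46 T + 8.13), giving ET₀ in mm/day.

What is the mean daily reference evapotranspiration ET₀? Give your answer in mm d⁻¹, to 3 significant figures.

4.97 mm d⁻¹

ET₀ = 0.26 × (0.46 × 23.9 + 8.13) = 0.26 × 19.124 = 4.9722 mm/d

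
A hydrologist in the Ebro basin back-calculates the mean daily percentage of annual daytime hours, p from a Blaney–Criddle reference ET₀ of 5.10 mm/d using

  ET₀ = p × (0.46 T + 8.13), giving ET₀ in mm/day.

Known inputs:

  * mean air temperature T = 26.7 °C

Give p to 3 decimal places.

p = ET₀ / (0.46 T + 8.13) = 5.10 / (0.46 × 26.7 + 8.13) = 5.10 / 20.412 = 0.2499

0.250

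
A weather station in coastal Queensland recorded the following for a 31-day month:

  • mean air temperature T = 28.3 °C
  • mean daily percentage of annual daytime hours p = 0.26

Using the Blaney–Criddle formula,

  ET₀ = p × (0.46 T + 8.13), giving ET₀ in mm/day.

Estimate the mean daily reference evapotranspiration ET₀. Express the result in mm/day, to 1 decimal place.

5.5 mm/day

ET₀ = 0.26 × (0.46 × 28.3 + 8.13) = 0.26 × 21.148 = 5.4985 mm/d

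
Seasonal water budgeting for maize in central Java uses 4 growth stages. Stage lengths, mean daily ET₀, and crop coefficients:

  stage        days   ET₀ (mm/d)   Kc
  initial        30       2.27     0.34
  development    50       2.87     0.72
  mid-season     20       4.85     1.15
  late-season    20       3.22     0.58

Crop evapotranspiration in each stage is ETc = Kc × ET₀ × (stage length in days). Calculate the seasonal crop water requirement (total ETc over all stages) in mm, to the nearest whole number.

initial: 0.34 × 2.27 × 30 = 23.15 mm
development: 0.72 × 2.87 × 50 = 103.32 mm
mid-season: 1.15 × 4.85 × 20 = 111.55 mm
late-season: 0.58 × 3.22 × 20 = 37.35 mm
Seasonal total = 275.37 mm

275 mm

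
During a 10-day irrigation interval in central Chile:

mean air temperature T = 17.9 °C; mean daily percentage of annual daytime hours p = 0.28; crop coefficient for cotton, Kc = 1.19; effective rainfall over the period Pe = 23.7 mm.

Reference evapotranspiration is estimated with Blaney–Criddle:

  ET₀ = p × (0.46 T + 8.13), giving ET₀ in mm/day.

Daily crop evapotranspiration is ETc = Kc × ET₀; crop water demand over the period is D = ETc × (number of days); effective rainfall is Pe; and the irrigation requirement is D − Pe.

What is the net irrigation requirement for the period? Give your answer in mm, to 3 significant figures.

ET₀ = 0.28 × (0.46 × 17.9 + 8.13) = 0.28 × 16.364 = 4.5819 mm/d
ETc = Kc × ET₀ = 1.19 × 4.5819 = 5.4525 mm/d
Crop demand D = ETc × 10 d = 5.4525 × 10 = 54.525 mm
D − Pe = 54.525 − 23.7 = 30.825 mm

30.8 mm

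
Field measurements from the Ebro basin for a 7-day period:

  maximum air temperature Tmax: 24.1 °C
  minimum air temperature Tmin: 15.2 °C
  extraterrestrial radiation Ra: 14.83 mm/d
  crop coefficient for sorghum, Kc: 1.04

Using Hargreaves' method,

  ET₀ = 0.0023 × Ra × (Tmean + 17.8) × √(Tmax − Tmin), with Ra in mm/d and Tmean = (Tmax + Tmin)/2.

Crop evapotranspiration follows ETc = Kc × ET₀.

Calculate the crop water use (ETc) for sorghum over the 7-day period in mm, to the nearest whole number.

Tmean = (24.1 + 15.2)/2 = 19.65 °C
ET₀ = 0.0023 × 14.83 × (19.65 + 17.8) × √8.9 = 0.0023 × 14.83 × 37.45 × 2.9833 = 3.8108 mm/d
ETc = Kc × ET₀ = 1.04 × 3.8108 = 3.9632 mm/d
Over 7 days: 3.9632 × 7 = 27.742 mm

28 mm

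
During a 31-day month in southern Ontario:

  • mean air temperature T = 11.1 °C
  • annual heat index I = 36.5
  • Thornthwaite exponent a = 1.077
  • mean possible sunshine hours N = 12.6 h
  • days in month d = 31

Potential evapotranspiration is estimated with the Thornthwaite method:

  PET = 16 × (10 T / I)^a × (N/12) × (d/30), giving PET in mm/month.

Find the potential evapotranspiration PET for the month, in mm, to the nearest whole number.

10T/I = 10 × 11.1 / 36.5 = 3.0411
(10T/I)^a = 3.0411^1.077 = 3.3130
Uncorrected PET = 16 × 3.3130 = 53.008 mm
Correction = (N/12)(d/30) = (12.6/12)(31/30) = 1.0850
PET = 53.008 × 1.0850 = 57.514 mm/month

58 mm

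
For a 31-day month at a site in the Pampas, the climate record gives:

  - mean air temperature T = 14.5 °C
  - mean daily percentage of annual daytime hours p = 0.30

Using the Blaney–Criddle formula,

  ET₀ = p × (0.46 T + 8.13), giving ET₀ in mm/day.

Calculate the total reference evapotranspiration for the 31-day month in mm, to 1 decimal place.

ET₀ = 0.30 × (0.46 × 14.5 + 8.13) = 0.30 × 14.800 = 4.4400 mm/d
Monthly total = 4.4400 × 31 = 137.640 mm

137.6 mm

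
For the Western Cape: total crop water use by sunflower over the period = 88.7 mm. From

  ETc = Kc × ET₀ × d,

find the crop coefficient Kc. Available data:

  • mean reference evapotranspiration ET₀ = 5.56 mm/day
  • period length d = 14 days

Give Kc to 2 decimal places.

1.14

ETc = Kc × ET₀ × d  ⇒  Kc = ETc / (ET₀ × d)
Kc = 88.7 / (5.56 × 14) = 88.7 / 77.84 = 1.1395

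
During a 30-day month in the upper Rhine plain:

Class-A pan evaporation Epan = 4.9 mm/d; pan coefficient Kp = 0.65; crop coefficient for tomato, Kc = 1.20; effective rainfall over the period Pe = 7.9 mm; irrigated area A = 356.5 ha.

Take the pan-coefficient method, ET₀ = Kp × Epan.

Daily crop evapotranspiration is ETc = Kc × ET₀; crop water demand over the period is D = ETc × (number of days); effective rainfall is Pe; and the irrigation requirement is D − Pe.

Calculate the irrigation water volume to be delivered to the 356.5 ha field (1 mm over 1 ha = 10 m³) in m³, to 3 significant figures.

381000 m³

ET₀ = 0.65 × 4.9 = 3.1850 mm/d
ETc = Kc × ET₀ = 1.20 × 3.1850 = 3.8220 mm/d
Crop demand D = ETc × 30 d = 3.8220 × 30 = 114.660 mm
D − Pe = 114.660 − 7.9 = 106.760 mm
Volume = 106.760 mm × 356.5 ha × 10 = 380599.4 m³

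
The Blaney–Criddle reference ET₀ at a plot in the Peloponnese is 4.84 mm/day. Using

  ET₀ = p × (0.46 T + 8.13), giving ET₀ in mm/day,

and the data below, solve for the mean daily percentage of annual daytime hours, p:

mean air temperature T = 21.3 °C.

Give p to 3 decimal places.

0.270

p = ET₀ / (0.46 T + 8.13) = 4.84 / (0.46 × 21.3 + 8.13) = 4.84 / 17.928 = 0.2700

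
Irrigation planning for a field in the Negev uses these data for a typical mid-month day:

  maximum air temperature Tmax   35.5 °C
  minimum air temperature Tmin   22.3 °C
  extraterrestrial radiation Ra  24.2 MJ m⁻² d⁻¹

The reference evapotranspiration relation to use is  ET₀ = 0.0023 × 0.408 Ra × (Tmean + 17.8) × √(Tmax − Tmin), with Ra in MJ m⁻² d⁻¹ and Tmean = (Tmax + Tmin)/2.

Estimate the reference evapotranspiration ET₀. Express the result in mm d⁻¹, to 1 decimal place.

Tmean = (35.5 + 22.3)/2 = 28.90 °C
0.408 Ra = 0.408 × 24.2 = 9.8736 mm/d equivalent
ET₀ = 0.0023 × 9.8736 × (28.90 + 17.8) × √13.2 = 0.0023 × 9.8736 × 46.70 × 3.6332 = 3.8531 mm/d

3.9 mm d⁻¹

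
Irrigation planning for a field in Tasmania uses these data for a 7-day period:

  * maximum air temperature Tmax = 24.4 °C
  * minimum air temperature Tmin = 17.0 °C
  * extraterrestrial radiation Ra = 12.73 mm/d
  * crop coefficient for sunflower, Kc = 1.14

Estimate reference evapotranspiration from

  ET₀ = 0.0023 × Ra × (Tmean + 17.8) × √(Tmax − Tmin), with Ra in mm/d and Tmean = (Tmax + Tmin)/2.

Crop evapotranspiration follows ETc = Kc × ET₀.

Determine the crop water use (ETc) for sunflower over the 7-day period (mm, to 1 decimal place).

Tmean = (24.4 + 17.0)/2 = 20.70 °C
ET₀ = 0.0023 × 12.73 × (20.70 + 17.8) × √7.4 = 0.0023 × 12.73 × 38.50 × 2.7203 = 3.0664 mm/d
ETc = Kc × ET₀ = 1.14 × 3.0664 = 3.4957 mm/d
Over 7 days: 3.4957 × 7 = 24.470 mm

24.5 mm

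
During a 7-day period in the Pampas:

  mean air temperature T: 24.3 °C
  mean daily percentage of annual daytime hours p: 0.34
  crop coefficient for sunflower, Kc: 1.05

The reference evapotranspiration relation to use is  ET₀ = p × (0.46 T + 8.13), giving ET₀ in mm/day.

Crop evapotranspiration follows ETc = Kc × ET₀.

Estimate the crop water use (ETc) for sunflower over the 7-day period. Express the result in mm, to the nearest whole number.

48 mm

ET₀ = 0.34 × (0.46 × 24.3 + 8.13) = 0.34 × 19.308 = 6.5647 mm/d
ETc = Kc × ET₀ = 1.05 × 6.5647 = 6.8929 mm/d
Over 7 days: 6.8929 × 7 = 48.250 mm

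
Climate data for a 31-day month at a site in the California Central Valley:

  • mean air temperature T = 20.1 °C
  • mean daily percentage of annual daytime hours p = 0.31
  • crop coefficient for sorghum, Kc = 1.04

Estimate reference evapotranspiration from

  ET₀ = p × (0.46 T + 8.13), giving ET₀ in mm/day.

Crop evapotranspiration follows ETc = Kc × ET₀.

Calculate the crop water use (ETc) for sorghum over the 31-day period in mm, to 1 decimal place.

173.7 mm

ET₀ = 0.31 × (0.46 × 20.1 + 8.13) = 0.31 × 17.376 = 5.3866 mm/d
ETc = Kc × ET₀ = 1.04 × 5.3866 = 5.6021 mm/d
Over 31 days: 5.6021 × 31 = 173.665 mm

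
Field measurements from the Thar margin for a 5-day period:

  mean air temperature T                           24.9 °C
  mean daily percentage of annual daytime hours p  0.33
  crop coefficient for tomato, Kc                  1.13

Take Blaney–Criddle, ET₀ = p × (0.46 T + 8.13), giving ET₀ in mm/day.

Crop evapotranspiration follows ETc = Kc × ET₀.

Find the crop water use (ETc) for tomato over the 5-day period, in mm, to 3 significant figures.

36.5 mm

ET₀ = 0.33 × (0.46 × 24.9 + 8.13) = 0.33 × 19.584 = 6.4627 mm/d
ETc = Kc × ET₀ = 1.13 × 6.4627 = 7.3029 mm/d
Over 5 days: 7.3029 × 5 = 36.515 mm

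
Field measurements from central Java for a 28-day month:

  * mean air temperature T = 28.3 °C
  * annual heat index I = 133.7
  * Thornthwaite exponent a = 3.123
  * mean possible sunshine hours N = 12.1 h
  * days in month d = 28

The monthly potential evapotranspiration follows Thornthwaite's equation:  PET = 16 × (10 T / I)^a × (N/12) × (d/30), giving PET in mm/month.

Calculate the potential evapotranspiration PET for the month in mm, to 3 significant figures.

157 mm

10T/I = 10 × 28.3 / 133.7 = 2.1167
(10T/I)^a = 2.1167^3.123 = 10.4000
Uncorrected PET = 16 × 10.4000 = 166.400 mm
Correction = (N/12)(d/30) = (12.1/12)(28/30) = 0.9411
PET = 166.400 × 0.9411 = 156.599 mm/month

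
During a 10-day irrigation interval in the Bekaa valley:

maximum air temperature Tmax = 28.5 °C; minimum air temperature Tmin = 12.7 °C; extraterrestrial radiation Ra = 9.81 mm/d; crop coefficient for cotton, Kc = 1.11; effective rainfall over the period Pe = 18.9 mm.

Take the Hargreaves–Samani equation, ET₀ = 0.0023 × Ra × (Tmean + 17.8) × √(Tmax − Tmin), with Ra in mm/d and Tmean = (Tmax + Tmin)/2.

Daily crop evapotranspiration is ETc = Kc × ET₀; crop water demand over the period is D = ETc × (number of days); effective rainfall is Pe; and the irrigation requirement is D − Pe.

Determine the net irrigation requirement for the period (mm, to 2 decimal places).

19.33 mm

Tmean = (28.5 + 12.7)/2 = 20.60 °C
ET₀ = 0.0023 × 9.81 × (20.60 + 17.8) × √15.8 = 0.0023 × 9.81 × 38.40 × 3.9749 = 3.4439 mm/d
ETc = Kc × ET₀ = 1.11 × 3.4439 = 3.8227 mm/d
Crop demand D = ETc × 10 d = 3.8227 × 10 = 38.227 mm
D − Pe = 38.227 − 18.9 = 19.327 mm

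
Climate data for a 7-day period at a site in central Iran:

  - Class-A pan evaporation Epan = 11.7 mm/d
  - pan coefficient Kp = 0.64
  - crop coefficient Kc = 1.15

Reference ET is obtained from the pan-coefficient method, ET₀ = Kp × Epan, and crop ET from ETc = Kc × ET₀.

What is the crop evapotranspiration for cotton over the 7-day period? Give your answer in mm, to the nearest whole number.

ET₀ = 0.64 × 11.7 = 7.4880 mm/d
ETc = Kc × ET₀ = 1.15 × 7.4880 = 8.6112 mm/d
Over 7 days: 8.6112 × 7 = 60.278 mm

60 mm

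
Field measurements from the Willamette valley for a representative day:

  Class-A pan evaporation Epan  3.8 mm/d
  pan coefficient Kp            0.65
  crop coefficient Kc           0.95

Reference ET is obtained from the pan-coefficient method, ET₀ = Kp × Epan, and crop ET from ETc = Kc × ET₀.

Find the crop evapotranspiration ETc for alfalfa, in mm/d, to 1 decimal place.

2.3 mm/d

ET₀ = 0.65 × 3.8 = 2.4700 mm/d
ETc = Kc × ET₀ = 0.95 × 2.4700 = 2.3465 mm/d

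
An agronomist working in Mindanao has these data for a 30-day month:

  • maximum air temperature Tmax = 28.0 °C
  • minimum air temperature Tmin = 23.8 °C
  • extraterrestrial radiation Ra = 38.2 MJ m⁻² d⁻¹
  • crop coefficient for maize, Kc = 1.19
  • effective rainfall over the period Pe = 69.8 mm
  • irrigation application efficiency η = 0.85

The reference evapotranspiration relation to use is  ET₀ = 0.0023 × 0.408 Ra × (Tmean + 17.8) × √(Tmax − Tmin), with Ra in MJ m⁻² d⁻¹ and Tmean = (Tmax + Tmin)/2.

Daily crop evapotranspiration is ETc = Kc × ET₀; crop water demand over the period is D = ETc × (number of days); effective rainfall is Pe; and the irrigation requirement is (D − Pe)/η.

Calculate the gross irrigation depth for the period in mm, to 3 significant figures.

52.7 mm

Tmean = (28.0 + 23.8)/2 = 25.90 °C
0.408 Ra = 0.408 × 38.2 = 15.5856 mm/d equivalent
ET₀ = 0.0023 × 15.5856 × (25.90 + 17.8) × √4.2 = 0.0023 × 15.5856 × 43.70 × 2.0494 = 3.2104 mm/d
ETc = Kc × ET₀ = 1.19 × 3.2104 = 3.8204 mm/d
Crop demand D = ETc × 30 d = 3.8204 × 30 = 114.612 mm
D − Pe = 114.612 − 69.8 = 44.812 mm
Gross irrigation = 44.812 / 0.85 = 52.720 mm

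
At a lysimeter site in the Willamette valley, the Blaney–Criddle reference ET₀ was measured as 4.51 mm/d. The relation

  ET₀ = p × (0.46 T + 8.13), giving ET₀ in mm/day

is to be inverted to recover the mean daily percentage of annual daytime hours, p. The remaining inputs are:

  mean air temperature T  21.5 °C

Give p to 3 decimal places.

p = ET₀ / (0.46 T + 8.13) = 4.51 / (0.46 × 21.5 + 8.13) = 4.51 / 18.020 = 0.2503

0.250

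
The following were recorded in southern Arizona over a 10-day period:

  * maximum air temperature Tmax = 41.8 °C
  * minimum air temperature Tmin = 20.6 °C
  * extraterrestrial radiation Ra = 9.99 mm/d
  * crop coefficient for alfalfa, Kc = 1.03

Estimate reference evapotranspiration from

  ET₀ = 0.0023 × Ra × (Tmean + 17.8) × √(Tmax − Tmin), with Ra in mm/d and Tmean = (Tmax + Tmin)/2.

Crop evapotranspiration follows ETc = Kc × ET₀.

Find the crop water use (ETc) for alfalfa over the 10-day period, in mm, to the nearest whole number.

53 mm

Tmean = (41.8 + 20.6)/2 = 31.20 °C
ET₀ = 0.0023 × 9.99 × (31.20 + 17.8) × √21.2 = 0.0023 × 9.99 × 49.00 × 4.6043 = 5.1839 mm/d
ETc = Kc × ET₀ = 1.03 × 5.1839 = 5.3394 mm/d
Over 10 days: 5.3394 × 10 = 53.394 mm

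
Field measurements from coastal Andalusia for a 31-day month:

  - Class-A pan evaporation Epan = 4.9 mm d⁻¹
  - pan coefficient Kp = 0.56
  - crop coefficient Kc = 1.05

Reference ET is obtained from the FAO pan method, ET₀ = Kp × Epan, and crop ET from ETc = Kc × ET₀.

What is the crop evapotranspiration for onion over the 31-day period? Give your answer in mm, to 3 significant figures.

ET₀ = 0.56 × 4.9 = 2.7440 mm/d
ETc = Kc × ET₀ = 1.05 × 2.7440 = 2.8812 mm/d
Over 31 days: 2.8812 × 31 = 89.317 mm

89.3 mm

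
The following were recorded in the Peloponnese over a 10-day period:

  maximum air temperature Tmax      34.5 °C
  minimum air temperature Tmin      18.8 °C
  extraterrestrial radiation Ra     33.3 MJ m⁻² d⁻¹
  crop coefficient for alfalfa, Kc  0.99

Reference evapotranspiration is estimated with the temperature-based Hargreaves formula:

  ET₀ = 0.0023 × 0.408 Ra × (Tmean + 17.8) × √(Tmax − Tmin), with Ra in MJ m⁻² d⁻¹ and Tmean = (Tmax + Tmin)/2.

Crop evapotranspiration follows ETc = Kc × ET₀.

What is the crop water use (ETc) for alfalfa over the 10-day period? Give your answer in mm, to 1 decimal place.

54.5 mm

Tmean = (34.5 + 18.8)/2 = 26.65 °C
0.408 Ra = 0.408 × 33.3 = 13.5864 mm/d equivalent
ET₀ = 0.0023 × 13.5864 × (26.65 + 17.8) × √15.7 = 0.0023 × 13.5864 × 44.45 × 3.9623 = 5.5037 mm/d
ETc = Kc × ET₀ = 0.99 × 5.5037 = 5.4487 mm/d
Over 10 days: 5.4487 × 10 = 54.487 mm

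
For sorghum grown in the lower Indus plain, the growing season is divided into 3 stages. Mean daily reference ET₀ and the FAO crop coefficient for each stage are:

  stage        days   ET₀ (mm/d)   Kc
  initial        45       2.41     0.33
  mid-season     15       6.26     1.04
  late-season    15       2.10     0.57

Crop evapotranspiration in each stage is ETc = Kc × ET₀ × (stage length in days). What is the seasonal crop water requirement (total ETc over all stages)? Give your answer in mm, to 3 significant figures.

initial: 0.33 × 2.41 × 45 = 35.79 mm
mid-season: 1.04 × 6.26 × 15 = 97.66 mm
late-season: 0.57 × 2.10 × 15 = 17.96 mm
Seasonal total = 151.41 mm

151 mm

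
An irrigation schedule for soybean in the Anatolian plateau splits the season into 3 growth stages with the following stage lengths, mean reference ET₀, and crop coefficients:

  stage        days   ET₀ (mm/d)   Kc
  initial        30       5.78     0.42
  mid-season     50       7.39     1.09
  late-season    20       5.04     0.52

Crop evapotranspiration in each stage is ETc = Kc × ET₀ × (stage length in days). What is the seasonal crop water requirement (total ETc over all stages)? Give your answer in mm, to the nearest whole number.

initial: 0.42 × 5.78 × 30 = 72.83 mm
mid-season: 1.09 × 7.39 × 50 = 402.76 mm
late-season: 0.52 × 5.04 × 20 = 52.42 mm
Seasonal total = 528.01 mm

528 mm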